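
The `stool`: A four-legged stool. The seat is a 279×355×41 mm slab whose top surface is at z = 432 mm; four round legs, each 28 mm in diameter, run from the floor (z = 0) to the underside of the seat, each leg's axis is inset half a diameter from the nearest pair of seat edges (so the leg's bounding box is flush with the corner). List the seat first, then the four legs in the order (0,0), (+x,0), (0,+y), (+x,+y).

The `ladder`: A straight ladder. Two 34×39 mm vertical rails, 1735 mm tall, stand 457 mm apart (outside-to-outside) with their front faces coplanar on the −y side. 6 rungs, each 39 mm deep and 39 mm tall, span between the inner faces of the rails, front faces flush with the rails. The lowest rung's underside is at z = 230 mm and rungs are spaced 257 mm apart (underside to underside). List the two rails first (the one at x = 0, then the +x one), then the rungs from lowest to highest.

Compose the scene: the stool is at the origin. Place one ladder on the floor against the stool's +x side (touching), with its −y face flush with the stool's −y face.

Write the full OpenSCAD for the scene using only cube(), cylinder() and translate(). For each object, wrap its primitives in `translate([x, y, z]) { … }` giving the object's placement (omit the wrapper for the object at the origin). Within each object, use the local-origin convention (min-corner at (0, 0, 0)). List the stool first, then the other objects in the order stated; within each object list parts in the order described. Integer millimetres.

translate([0, 0, 391]) cube([279, 355, 41]);
translate([14, 14, 0]) cylinder(h = 391, r = 14);
translate([265, 14, 0]) cylinder(h = 391, r = 14);
translate([14, 341, 0]) cylinder(h = 391, r = 14);
translate([265, 341, 0]) cylinder(h = 391, r = 14);
translate([279, 0, 0]) {
  cube([34, 39, 1735]);
  translate([423, 0, 0]) cube([34, 39, 1735]);
  translate([34, 0, 230]) cube([389, 39, 39]);
  translate([34, 0, 487]) cube([389, 39, 39]);
  translate([34, 0, 744]) cube([389, 39, 39]);
  translate([34, 0, 1001]) cube([389, 39, 39]);
  translate([34, 0, 1258]) cube([389, 39, 39]);
  translate([34, 0, 1515]) cube([389, 39, 39]);
}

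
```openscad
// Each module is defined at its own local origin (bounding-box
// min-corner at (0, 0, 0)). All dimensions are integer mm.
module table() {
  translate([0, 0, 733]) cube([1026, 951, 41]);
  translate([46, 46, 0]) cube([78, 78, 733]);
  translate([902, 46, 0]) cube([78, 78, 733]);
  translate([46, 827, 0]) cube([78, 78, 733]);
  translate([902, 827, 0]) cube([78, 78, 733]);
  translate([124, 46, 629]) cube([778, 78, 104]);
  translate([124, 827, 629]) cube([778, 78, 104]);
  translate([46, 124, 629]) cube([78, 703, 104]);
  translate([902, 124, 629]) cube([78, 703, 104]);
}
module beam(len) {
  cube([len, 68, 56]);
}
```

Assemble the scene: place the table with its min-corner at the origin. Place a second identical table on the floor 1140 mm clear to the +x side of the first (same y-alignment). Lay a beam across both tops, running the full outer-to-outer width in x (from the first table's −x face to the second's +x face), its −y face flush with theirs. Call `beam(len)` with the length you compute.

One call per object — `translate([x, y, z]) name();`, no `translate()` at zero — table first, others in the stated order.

table();
translate([2166, 0, 0]) table();
translate([0, 0, 774]) beam(3192);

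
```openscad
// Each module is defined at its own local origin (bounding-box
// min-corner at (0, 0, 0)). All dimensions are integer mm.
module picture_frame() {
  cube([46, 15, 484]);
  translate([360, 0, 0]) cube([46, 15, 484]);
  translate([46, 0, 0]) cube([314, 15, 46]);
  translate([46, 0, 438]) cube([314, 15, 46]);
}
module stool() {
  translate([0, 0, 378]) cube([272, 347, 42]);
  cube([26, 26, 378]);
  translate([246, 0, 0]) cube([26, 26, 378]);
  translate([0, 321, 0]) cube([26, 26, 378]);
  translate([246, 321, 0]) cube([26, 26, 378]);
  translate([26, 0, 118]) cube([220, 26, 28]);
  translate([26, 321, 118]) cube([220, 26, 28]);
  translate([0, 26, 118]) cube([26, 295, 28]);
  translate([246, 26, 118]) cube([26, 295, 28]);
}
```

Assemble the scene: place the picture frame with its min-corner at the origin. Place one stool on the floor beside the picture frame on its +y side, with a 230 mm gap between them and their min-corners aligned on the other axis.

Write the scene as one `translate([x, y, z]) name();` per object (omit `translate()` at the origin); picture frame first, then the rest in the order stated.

picture_frame();
translate([0, 245, 0]) stool();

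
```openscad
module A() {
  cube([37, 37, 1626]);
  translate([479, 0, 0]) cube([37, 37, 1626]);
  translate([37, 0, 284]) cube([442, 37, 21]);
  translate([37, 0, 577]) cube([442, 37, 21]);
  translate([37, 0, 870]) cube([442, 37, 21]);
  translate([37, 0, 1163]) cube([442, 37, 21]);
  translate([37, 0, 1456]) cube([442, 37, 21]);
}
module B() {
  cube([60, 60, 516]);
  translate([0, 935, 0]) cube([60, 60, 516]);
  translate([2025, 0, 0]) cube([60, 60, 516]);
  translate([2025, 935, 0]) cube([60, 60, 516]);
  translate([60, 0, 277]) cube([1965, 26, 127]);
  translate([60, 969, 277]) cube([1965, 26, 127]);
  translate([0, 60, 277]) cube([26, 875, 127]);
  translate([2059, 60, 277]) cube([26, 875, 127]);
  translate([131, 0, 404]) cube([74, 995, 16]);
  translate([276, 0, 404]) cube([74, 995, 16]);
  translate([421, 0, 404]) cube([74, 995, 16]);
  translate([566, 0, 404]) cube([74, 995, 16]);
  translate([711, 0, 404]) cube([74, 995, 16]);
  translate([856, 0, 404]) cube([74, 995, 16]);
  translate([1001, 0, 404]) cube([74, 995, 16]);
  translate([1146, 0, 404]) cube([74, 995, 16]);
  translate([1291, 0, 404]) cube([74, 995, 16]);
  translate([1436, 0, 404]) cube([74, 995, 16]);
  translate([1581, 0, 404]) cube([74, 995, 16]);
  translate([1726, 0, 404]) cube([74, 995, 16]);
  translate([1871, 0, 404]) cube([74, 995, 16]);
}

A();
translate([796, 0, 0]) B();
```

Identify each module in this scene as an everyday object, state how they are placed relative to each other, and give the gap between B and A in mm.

A is a ladder. B is a bed frame. The bed frame is on the floor beside the ladder on its +x side. The gap between the bed frame and the ladder is 280 mm.

The bed frame's nearest face is 280 mm from the ladder's +x face.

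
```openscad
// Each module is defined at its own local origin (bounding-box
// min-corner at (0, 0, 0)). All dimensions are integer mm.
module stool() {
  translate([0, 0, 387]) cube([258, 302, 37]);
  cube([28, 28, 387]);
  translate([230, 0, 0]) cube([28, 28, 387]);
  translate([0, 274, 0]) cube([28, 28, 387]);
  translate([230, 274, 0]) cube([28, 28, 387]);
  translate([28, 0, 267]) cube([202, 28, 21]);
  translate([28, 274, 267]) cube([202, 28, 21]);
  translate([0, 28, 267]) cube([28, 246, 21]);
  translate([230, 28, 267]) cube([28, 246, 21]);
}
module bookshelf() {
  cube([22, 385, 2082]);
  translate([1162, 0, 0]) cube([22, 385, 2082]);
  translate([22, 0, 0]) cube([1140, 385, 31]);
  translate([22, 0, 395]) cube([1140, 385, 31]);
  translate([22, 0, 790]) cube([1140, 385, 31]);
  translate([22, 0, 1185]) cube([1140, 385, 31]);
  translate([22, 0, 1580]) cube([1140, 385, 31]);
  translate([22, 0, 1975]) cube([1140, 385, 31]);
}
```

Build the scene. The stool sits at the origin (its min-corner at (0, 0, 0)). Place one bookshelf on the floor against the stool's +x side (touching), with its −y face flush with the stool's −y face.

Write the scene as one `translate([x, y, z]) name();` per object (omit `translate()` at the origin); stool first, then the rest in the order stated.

stool();
translate([258, 0, 0]) bookshelf();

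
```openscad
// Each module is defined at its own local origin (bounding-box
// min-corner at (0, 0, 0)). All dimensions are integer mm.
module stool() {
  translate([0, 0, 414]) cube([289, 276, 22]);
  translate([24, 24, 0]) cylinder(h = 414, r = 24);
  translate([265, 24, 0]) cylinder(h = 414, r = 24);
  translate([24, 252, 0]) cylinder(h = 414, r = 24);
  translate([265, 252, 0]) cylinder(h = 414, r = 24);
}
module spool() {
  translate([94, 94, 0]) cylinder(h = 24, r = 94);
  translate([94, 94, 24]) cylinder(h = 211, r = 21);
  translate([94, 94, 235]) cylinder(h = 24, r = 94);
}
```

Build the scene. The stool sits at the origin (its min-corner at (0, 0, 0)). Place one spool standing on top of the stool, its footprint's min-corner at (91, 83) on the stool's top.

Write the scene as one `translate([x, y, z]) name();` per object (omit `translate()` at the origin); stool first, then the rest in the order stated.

stool();
translate([91, 83, 436]) spool();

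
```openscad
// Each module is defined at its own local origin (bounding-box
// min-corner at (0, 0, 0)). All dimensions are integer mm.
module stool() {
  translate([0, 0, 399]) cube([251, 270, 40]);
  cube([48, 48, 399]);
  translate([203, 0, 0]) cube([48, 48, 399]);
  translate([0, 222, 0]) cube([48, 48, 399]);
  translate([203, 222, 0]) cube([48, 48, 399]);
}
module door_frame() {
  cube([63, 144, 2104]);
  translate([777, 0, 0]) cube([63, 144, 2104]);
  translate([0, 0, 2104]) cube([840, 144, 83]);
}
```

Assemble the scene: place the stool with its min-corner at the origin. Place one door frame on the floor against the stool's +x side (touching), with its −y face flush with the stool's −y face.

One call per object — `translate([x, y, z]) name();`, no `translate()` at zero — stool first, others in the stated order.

stool();
translate([251, 0, 0]) door_frame();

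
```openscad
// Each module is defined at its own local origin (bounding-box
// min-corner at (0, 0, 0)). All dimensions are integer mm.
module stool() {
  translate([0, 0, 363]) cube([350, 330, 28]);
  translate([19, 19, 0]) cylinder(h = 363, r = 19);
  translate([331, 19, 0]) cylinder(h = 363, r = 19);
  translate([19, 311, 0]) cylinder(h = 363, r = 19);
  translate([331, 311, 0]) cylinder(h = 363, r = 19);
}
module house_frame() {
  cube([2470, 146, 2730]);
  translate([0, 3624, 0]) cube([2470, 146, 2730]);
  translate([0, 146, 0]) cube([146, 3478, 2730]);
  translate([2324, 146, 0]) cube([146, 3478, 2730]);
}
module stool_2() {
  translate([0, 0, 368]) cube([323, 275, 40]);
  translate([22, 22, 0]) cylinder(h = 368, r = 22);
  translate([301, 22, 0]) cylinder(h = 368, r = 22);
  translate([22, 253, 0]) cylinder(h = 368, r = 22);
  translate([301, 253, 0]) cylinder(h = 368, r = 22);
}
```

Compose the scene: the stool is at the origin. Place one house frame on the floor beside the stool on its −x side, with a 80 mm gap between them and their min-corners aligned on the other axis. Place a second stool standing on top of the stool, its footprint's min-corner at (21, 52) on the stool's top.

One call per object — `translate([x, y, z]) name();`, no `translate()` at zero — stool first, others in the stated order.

stool();
translate([-2550, 0, 0]) house_frame();
translate([21, 52, 391]) stool_2();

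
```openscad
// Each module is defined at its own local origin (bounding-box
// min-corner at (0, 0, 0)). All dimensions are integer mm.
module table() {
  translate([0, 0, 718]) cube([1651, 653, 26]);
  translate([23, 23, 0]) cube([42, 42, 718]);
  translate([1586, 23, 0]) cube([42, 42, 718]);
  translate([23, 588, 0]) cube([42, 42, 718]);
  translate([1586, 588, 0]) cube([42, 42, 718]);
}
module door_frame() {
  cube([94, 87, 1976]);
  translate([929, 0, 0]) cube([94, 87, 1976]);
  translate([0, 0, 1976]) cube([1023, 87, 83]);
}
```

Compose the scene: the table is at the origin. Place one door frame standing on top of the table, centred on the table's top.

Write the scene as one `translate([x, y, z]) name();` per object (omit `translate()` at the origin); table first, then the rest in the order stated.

table();
translate([314, 283, 744]) door_frame();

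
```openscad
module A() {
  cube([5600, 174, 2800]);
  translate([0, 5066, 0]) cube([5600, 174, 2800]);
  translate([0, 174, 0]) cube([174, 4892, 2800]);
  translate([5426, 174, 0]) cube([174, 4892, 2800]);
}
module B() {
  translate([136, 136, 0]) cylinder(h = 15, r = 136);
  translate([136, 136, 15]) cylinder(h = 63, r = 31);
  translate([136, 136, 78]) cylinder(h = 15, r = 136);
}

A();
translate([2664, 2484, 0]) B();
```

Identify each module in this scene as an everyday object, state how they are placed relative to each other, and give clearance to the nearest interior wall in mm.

A is a house frame. B is a spool. The spool sits inside the house frame, centred. The clearance to the nearest interior wall is 2310 mm.

Clearances: x = 2490, y = 2310; minimum 2310 mm.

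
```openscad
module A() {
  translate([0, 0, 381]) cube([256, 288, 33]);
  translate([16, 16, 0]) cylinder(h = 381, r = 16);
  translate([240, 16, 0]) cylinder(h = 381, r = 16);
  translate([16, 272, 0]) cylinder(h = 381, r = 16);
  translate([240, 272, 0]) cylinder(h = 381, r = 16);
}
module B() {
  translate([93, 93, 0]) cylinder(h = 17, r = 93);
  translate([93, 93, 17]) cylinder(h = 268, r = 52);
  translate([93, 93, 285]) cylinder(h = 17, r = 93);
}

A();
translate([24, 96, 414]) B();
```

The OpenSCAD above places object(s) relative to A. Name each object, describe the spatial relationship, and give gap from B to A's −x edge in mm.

A is a stool. B is a spool. The spool is on top of the stool. The gap from the spool to the stool's −x edge is 24 mm.

The spool's min-x is at 24; the stool's min-x is 0; gap = 24 mm.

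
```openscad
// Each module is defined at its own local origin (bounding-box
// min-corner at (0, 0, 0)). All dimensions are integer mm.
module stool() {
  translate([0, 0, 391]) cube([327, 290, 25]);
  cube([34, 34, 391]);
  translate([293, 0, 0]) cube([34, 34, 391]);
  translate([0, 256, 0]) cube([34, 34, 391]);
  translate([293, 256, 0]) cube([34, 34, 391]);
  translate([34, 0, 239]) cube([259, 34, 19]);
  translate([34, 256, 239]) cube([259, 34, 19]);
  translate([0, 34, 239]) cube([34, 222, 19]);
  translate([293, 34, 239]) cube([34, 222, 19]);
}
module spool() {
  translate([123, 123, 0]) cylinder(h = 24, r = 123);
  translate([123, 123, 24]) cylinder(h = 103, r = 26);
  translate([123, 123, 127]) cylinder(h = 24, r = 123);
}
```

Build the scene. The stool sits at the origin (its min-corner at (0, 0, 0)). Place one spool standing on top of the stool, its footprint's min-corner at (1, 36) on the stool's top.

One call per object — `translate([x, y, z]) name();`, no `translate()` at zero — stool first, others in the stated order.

stool();
translate([1, 36, 416]) spool();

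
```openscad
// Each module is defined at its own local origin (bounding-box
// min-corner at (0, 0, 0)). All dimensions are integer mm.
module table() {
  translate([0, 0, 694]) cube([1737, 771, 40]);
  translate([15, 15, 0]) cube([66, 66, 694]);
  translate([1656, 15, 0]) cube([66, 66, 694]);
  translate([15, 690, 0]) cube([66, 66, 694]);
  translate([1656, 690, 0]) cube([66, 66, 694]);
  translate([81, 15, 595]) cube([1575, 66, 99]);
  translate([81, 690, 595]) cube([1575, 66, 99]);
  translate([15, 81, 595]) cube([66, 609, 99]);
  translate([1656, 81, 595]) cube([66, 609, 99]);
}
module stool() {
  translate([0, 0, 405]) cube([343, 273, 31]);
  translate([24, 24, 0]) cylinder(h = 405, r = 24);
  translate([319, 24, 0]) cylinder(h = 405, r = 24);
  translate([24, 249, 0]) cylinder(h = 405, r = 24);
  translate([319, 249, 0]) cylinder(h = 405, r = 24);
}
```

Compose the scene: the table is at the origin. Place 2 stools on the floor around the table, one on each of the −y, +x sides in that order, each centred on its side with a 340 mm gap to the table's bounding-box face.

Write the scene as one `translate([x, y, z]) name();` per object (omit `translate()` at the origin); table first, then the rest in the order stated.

table();
translate([697, -613, 0]) stool();
translate([2077, 249, 0]) stool();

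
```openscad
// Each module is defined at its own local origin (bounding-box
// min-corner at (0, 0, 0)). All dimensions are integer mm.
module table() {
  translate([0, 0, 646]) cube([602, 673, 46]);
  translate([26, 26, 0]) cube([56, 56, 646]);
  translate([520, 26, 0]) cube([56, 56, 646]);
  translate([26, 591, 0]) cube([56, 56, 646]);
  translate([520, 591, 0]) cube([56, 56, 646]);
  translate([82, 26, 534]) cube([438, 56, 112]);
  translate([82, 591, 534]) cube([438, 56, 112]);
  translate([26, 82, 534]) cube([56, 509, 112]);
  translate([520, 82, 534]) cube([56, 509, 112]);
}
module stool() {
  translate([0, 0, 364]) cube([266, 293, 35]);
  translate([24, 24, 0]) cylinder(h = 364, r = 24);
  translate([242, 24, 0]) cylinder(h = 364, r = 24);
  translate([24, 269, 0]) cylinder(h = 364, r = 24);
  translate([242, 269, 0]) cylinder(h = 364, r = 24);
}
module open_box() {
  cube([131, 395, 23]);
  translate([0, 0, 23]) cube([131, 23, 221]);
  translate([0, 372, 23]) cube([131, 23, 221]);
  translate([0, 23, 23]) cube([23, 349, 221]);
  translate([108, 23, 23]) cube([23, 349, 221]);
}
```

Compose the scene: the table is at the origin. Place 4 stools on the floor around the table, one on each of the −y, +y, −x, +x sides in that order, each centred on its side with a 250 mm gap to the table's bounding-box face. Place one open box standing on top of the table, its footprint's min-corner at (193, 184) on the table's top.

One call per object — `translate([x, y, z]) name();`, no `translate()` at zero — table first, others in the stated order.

table();
translate([168, -543, 0]) stool();
translate([168, 923, 0]) stool();
translate([-516, 190, 0]) stool();
translate([852, 190, 0]) stool();
translate([193, 184, 692]) open_box();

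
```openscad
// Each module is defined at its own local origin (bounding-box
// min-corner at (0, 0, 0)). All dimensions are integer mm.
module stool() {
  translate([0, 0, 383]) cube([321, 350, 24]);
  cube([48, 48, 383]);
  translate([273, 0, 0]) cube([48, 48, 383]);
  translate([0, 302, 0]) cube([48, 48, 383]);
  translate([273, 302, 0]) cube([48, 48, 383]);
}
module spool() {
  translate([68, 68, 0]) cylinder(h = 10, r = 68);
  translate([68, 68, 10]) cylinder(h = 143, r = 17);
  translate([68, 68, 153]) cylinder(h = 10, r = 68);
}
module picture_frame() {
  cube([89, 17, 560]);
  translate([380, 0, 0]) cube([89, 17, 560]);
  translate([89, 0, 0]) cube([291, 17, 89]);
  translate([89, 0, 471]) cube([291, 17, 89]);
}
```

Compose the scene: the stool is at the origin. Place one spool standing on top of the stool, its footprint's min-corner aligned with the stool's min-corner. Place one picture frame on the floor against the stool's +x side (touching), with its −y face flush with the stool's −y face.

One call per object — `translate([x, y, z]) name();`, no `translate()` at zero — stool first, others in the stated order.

stool();
translate([0, 0, 407]) spool();
translate([321, 0, 0]) picture_frame();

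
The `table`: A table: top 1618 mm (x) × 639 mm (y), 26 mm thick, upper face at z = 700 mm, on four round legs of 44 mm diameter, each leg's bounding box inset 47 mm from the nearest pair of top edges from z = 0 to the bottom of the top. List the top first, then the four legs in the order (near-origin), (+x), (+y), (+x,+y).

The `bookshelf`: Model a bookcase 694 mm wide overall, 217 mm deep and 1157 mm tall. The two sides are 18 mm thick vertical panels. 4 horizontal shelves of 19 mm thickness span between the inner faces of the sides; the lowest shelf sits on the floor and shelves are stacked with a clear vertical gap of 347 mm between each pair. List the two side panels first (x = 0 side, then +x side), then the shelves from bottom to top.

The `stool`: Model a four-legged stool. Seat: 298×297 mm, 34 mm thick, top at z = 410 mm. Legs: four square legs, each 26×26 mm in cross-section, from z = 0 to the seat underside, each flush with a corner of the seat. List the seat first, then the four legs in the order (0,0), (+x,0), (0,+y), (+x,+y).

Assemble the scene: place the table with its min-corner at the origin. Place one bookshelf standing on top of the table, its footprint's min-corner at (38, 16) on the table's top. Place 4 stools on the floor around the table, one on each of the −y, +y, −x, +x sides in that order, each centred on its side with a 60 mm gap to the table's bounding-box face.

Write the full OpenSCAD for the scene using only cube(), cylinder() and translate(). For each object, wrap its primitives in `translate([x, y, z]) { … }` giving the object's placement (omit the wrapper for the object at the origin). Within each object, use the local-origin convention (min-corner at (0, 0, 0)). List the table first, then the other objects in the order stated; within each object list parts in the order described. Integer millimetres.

translate([0, 0, 674]) cube([1618, 639, 26]);
translate([69, 69, 0]) cylinder(h = 674, r = 22);
translate([1549, 69, 0]) cylinder(h = 674, r = 22);
translate([69, 570, 0]) cylinder(h = 674, r = 22);
translate([1549, 570, 0]) cylinder(h = 674, r = 22);
translate([38, 16, 700]) {
  cube([18, 217, 1157]);
  translate([676, 0, 0]) cube([18, 217, 1157]);
  translate([18, 0, 0]) cube([658, 217, 19]);
  translate([18, 0, 366]) cube([658, 217, 19]);
  translate([18, 0, 732]) cube([658, 217, 19]);
  translate([18, 0, 1098]) cube([658, 217, 19]);
}
translate([660, -357, 0]) {
  translate([0, 0, 376]) cube([298, 297, 34]);
  cube([26, 26, 376]);
  translate([272, 0, 0]) cube([26, 26, 376]);
  translate([0, 271, 0]) cube([26, 26, 376]);
  translate([272, 271, 0]) cube([26, 26, 376]);
}
translate([660, 699, 0]) {
  translate([0, 0, 376]) cube([298, 297, 34]);
  cube([26, 26, 376]);
  translate([272, 0, 0]) cube([26, 26, 376]);
  translate([0, 271, 0]) cube([26, 26, 376]);
  translate([272, 271, 0]) cube([26, 26, 376]);
}
translate([-358, 171, 0]) {
  translate([0, 0, 376]) cube([298, 297, 34]);
  cube([26, 26, 376]);
  translate([272, 0, 0]) cube([26, 26, 376]);
  translate([0, 271, 0]) cube([26, 26, 376]);
  translate([272, 271, 0]) cube([26, 26, 376]);
}
translate([1678, 171, 0]) {
  translate([0, 0, 376]) cube([298, 297, 34]);
  cube([26, 26, 376]);
  translate([272, 0, 0]) cube([26, 26, 376]);
  translate([0, 271, 0]) cube([26, 26, 376]);
  translate([272, 271, 0]) cube([26, 26, 376]);
}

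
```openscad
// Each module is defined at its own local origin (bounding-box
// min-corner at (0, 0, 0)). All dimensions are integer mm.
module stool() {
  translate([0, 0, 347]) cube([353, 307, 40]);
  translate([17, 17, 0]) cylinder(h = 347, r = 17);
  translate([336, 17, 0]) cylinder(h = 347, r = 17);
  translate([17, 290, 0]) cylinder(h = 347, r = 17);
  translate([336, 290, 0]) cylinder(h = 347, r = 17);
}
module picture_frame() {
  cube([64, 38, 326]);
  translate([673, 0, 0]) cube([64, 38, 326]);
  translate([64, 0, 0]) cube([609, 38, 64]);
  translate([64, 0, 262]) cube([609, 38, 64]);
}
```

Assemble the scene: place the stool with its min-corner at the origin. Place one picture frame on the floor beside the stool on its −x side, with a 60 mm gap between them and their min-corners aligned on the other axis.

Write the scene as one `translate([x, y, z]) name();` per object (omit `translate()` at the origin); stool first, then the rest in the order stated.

stool();
translate([-797, 0, 0]) picture_frame();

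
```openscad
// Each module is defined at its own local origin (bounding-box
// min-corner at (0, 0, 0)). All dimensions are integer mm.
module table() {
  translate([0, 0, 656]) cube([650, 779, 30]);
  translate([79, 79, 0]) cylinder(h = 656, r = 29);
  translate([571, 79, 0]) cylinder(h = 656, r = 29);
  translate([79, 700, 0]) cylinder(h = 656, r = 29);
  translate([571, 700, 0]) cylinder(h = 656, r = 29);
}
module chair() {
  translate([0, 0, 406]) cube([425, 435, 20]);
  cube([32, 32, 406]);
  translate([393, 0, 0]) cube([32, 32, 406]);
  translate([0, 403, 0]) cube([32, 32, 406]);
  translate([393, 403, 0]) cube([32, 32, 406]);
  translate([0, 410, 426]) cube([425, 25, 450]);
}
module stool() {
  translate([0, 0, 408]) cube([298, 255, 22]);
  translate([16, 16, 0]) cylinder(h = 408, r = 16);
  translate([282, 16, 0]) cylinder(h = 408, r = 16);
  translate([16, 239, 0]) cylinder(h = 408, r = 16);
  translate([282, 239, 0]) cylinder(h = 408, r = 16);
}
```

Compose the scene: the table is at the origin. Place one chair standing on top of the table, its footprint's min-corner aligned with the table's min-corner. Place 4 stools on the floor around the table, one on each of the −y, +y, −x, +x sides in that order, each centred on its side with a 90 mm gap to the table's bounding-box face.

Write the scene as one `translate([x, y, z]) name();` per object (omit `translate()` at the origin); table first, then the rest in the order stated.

table();
translate([0, 0, 686]) chair();
translate([176, -345, 0]) stool();
translate([176, 869, 0]) stool();
translate([-388, 262, 0]) stool();
translate([740, 262, 0]) stool();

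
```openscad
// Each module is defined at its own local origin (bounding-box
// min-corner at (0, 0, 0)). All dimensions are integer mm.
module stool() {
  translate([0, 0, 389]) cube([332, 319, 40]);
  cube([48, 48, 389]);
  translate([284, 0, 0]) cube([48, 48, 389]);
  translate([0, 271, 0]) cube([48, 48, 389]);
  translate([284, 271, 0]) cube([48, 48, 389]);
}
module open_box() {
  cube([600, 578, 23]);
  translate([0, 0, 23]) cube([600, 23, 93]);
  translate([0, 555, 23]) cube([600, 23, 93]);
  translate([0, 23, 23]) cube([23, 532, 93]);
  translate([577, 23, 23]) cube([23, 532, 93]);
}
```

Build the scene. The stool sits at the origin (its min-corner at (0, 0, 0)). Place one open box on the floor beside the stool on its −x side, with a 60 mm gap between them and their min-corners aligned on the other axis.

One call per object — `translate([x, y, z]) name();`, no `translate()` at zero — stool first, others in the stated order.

stool();
translate([-660, 0, 0]) open_box();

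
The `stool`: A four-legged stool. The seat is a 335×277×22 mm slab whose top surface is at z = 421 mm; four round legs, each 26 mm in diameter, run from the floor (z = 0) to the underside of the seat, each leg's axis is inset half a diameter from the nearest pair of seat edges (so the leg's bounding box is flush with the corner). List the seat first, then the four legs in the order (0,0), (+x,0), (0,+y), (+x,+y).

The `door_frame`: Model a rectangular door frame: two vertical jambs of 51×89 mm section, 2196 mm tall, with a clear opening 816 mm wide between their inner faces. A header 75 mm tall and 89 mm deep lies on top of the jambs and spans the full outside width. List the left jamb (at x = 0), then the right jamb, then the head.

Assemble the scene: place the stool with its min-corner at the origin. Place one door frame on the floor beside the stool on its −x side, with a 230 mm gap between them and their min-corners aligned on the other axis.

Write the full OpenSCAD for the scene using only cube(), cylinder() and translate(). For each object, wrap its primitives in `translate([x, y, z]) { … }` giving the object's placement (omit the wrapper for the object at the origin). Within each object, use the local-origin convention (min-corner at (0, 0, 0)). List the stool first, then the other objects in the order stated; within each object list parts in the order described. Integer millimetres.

translate([0, 0, 399]) cube([335, 277, 22]);
translate([13, 13, 0]) cylinder(h = 399, r = 13);
translate([322, 13, 0]) cylinder(h = 399, r = 13);
translate([13, 264, 0]) cylinder(h = 399, r = 13);
translate([322, 264, 0]) cylinder(h = 399, r = 13);
translate([-1148, 0, 0]) {
  cube([51, 89, 2196]);
  translate([867, 0, 0]) cube([51, 89, 2196]);
  translate([0, 0, 2196]) cube([918, 89, 75]);
}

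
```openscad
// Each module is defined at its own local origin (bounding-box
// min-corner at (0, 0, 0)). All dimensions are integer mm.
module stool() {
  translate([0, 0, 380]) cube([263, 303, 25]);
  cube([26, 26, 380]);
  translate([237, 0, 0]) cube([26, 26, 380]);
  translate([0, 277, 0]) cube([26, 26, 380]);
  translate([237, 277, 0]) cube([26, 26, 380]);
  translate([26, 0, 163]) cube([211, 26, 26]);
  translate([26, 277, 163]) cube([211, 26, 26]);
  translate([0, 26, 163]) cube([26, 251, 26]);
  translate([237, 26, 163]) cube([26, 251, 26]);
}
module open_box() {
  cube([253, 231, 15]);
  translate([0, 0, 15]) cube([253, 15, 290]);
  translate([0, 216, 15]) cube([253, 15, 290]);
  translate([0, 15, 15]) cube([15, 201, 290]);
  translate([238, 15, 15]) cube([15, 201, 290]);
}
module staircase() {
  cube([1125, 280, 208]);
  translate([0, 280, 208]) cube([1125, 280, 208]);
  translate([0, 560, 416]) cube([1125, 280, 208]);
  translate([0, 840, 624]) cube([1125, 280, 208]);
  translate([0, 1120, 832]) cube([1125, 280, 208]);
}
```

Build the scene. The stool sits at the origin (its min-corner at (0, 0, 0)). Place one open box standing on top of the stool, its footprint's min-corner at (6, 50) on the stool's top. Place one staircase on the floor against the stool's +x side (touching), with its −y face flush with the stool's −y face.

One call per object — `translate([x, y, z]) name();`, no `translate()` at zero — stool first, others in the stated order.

stool();
translate([6, 50, 405]) open_box();
translate([263, 0, 0]) staircase();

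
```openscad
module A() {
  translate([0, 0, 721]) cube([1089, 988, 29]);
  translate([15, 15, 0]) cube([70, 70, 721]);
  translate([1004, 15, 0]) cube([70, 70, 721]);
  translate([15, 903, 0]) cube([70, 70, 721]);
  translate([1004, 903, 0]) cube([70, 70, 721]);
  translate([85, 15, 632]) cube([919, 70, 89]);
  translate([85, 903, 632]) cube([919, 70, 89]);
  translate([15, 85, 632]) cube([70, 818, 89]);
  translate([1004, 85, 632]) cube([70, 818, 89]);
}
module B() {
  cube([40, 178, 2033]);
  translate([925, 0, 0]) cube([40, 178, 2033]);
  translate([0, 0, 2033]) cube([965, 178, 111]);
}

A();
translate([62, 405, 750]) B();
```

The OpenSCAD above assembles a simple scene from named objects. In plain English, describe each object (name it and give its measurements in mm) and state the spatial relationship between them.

A is a table: top 1089 mm (x) × 988 mm (y), 29 mm thick, upper face at z = 750 mm, on four 70×70 mm square legs, each inset 15 mm from the nearest pair of top edges, running from z = 0 to the bottom of the top. Four apron rails, 70 mm thick and 89 mm tall, run between adjacent legs with their top edges flush with the underside of the top and their outer faces flush with the legs' outer faces.

B is a door frame. The clear opening is 885 mm wide and 2033 mm high. Two 40 mm wide jambs, 178 mm deep, stand either side of the opening from the floor to the top of the opening. A 111 mm thick head sits across the top of both jambs, spanning the full outside width of the frame.

The door frame is on top of the table, centred.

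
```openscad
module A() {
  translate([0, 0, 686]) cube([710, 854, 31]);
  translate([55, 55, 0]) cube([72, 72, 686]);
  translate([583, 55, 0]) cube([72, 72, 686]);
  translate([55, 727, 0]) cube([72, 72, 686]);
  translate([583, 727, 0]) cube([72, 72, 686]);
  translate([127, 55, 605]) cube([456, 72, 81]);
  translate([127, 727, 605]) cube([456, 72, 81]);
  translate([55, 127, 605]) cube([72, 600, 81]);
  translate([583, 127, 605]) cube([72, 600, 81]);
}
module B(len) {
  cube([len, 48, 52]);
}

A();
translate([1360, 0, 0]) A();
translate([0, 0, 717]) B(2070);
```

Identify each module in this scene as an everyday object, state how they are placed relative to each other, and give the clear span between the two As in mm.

Second table starts at x = 1360; first ends at x = 710; clear span = 1360 − 710 = 650 mm.

A is a table. B is a beam. A beam spans the tops of two tables. The clear span between the two tables is 650 mm.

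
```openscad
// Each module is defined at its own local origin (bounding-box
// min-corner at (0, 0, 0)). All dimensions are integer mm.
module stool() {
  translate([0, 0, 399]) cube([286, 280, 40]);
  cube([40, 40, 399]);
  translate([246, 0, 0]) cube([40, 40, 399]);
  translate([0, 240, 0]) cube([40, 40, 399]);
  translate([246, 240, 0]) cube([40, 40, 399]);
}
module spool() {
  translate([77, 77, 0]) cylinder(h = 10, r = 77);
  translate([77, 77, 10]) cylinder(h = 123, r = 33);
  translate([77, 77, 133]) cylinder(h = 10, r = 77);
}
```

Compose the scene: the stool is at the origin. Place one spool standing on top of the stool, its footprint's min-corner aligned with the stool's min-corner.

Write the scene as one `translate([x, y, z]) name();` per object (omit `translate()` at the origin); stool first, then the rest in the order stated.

stool();
translate([0, 0, 439]) spool();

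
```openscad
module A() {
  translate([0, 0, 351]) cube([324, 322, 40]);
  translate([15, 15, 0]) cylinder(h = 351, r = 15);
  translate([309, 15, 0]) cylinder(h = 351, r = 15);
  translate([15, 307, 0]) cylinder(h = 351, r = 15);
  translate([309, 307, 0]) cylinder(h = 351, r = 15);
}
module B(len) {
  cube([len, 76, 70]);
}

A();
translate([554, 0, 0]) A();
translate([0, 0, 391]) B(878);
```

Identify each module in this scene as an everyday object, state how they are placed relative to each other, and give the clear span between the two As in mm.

A is a stool. B is a beam. A beam spans the tops of two stools. The clear span between the two stools is 230 mm.

Second stool starts at x = 554; first ends at x = 324; clear span = 554 − 324 = 230 mm.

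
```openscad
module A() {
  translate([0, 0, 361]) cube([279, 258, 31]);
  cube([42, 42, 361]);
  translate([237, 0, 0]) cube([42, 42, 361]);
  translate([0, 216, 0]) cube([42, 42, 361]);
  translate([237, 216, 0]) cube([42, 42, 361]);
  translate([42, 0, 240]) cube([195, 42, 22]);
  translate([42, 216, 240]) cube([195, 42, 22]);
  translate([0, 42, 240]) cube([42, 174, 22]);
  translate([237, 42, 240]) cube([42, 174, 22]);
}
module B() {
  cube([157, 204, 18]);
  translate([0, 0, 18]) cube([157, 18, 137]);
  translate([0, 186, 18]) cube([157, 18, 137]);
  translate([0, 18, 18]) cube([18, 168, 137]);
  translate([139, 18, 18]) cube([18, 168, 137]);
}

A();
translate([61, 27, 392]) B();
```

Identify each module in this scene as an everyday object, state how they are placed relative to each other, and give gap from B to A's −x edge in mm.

A is a stool. B is an open box. The open box is on top of the stool, centred. The gap from the open box to the stool's −x edge is 61 mm.

The open box's min-x is at 61; the stool's min-x is 0; gap = 61 mm.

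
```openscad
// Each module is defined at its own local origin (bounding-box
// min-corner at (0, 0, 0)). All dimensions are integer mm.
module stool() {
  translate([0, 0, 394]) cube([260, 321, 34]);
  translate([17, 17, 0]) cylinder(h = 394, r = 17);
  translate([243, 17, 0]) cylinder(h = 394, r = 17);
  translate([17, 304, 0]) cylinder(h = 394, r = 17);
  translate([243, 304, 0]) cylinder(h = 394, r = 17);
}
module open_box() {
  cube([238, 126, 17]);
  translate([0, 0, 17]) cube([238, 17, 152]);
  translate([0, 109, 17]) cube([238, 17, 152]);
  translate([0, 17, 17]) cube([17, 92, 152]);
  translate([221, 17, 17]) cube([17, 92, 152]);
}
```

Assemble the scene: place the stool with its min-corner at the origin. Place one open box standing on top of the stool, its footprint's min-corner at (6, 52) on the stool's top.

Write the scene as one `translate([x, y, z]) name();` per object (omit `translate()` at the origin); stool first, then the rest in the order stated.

stool();
translate([6, 52, 428]) open_box();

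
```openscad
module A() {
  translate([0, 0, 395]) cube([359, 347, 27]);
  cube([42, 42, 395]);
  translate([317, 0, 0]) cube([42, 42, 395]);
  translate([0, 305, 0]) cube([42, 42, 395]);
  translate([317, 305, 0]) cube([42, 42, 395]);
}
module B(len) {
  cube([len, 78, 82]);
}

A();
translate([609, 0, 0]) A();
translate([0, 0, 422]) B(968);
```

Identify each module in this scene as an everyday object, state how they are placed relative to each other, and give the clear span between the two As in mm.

Second stool starts at x = 609; first ends at x = 359; clear span = 609 − 359 = 250 mm.

A is a stool. B is a beam. A beam spans the tops of two stools. The clear span between the two stools is 250 mm.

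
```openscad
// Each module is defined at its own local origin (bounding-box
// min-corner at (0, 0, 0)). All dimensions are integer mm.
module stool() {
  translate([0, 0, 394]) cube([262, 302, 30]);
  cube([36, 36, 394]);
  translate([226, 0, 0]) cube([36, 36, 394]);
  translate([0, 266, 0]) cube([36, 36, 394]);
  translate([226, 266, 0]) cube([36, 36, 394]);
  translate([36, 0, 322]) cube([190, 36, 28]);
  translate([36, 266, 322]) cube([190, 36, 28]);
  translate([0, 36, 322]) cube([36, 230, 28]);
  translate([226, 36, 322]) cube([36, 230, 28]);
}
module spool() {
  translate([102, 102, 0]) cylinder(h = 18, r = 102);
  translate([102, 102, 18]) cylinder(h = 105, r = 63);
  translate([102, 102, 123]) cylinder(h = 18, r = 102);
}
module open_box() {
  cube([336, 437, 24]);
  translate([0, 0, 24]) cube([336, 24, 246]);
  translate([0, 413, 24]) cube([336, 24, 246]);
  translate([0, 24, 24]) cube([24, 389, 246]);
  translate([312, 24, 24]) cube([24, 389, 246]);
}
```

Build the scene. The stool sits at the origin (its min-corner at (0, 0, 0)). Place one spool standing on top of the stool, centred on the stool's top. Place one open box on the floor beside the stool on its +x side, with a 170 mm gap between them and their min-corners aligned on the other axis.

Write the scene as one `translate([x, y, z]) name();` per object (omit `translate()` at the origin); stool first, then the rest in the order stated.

stool();
translate([29, 49, 424]) spool();
translate([432, 0, 0]) open_box();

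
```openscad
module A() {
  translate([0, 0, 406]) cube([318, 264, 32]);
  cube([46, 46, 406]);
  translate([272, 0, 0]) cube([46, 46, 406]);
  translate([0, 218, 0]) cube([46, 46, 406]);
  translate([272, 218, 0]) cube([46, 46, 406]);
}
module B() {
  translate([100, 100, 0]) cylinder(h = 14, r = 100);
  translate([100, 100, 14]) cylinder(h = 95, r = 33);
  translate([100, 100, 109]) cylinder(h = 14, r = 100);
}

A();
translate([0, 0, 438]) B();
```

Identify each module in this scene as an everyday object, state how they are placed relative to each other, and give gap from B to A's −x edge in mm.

The spool's min-x is at 0; the stool's min-x is 0; gap = 0 mm.

A is a stool. B is a spool. The spool is on top of the stool. The gap from the spool to the stool's −x edge is 0 mm.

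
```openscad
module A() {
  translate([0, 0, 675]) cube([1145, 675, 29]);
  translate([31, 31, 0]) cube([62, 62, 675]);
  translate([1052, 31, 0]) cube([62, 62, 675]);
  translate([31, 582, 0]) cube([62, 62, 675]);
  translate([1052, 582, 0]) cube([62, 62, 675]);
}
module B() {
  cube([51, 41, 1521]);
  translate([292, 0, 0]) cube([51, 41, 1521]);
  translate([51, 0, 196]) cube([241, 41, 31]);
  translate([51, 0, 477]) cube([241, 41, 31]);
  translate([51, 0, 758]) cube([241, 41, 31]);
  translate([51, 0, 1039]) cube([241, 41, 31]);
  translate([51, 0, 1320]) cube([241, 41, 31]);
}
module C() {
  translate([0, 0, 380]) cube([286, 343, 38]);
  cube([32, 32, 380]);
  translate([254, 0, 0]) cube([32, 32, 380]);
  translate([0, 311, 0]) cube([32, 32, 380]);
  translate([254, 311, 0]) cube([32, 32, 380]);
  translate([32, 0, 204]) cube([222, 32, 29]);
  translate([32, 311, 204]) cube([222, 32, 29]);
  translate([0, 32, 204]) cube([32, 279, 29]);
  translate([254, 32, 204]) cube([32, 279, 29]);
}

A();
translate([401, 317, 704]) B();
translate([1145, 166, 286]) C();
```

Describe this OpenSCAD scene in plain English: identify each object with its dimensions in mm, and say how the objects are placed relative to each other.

A is a table with a 1145×675 mm rectangular top, 29 mm thick, top surface at z = 704 mm, supported by four 62×62 mm square legs, each inset 31 mm from the nearest pair of top edges, running from the floor.

B is a wooden ladder with two side rails of 51×41 mm section and 1521 mm height, set 343 mm apart overall. Between them run 5 rectangular rungs (41 mm deep, 31 mm thick), front faces flush with the rails' −y face. The bottom of the first rung is 196 mm above the floor and each subsequent rung is 281 mm higher than the one below.

C is a four-legged stool. The seat is a 286×343×38 mm slab whose top surface is at z = 418 mm; four square legs, each 32×32 mm in cross-section, run from the floor (z = 0) to the underside of the seat, each flush with a corner of the seat. Four stretchers, 32 mm wide and 29 mm tall, connect adjacent legs with their undersides at z = 204 mm, each running between the inner faces of the legs it joins and aligned with the legs' outer faces on the other axis.

The ladder is on top of the table, centred. The stool is beside the table with their tops flush at z = 704.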